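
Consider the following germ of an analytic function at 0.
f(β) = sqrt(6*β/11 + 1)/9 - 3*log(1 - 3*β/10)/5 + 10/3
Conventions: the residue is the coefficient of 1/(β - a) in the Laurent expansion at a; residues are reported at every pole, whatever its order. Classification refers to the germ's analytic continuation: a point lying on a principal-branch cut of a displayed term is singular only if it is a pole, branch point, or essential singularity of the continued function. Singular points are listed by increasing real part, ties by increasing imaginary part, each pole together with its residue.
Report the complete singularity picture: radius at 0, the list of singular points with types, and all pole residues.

Radius of convergence at 0: 11/6.
At -11/6: an algebraic (square-root) branch point.
At 10/3: a logarithmic branch point.

Branch term (1/9)*sqrt(1 - β/(-11/6)): its argument vanishes at β = -11/6, a square-root branch point, modulus 11/6.
Branch term (-3/5)*log(1 - β/(10/3)): its argument vanishes at β = 10/3, a logarithmic branch point, modulus 10/3.
The radius of convergence is the smallest modulus among the singular points: 11/6.
List the singular points by increasing real part (a conjugate pair: the negative imaginary part first).


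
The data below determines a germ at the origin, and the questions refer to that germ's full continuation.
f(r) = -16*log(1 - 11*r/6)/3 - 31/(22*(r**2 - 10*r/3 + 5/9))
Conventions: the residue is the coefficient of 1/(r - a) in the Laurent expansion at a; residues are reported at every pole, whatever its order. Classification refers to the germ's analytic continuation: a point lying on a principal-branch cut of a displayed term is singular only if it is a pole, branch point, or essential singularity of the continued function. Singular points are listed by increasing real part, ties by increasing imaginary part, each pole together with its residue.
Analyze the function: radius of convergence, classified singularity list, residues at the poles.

Denominator factor (r**2 - 10*r/3 + 5/9): discriminant 80/9, real irrational roots 5/3 + (2/3)*sqrt(5) and 5/3 - (2/3)*sqrt(5); poles of order 1, moduli 5/3 + (2/3)*sqrt(5) and 5/3 - (2/3)*sqrt(5).
Branch term (-16/3)*log(1 - r/(6/11)): its argument vanishes at r = 6/11, a logarithmic branch point, modulus 6/11.
The radius of convergence is the smallest modulus among the singular points: 5/3 - (2/3)*sqrt(5).
The branch term is analytic at 5/3 - (2/3)*sqrt(5) and contributes nothing to the residue; only the rational part matters.
The factor r**2 - 10*r/3 + 5/9 splits as (r - a)(r - a') with a = 5/3 - (2/3)*sqrt(5), a' = 5/3 + (2/3)*sqrt(5). At the order-1 pole a set g(r) = (r - a)*(rational part) = [-31/22] / (r - a').
Simple pole: residue = g(a) at a = 5/3 - (2/3)*sqrt(5), which is (93/440)*sqrt(5).
The branch term is analytic at 5/3 + (2/3)*sqrt(5) and contributes nothing to the residue; only the rational part matters.
The factor r**2 - 10*r/3 + 5/9 splits as (r - a)(r - a') with a = 5/3 + (2/3)*sqrt(5), a' = 5/3 - (2/3)*sqrt(5). At the order-1 pole a set g(r) = (r - a)*(rational part) = [-31/22] / (r - a').
Simple pole: residue = g(a) at a = 5/3 + (2/3)*sqrt(5), which is -(93/440)*sqrt(5).
List the singular points by increasing real part (a conjugate pair: the negative imaginary part first).

Radius of convergence at 0: 5/3 - (2/3)*sqrt(5).
At 5/3 - (2/3)*sqrt(5): a pole of order 1; residue (93/440)*sqrt(5).
At 6/11: a logarithmic branch point.
At 5/3 + (2/3)*sqrt(5): a pole of order 1; residue -(93/440)*sqrt(5).


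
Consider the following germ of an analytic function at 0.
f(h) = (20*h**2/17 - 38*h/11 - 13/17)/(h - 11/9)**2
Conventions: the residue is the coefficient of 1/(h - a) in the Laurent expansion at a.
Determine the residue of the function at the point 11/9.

At the order-2 pole 11/9 set g(h) = (h - (11/9))^2*f(h) = 20*h**2/17 - 38*h/11 - 13/17.
Order-2 pole: residue = g'(a); g'(11/9) = -974/1683, so the residue is -974/1683.

The residue is -974/1683.


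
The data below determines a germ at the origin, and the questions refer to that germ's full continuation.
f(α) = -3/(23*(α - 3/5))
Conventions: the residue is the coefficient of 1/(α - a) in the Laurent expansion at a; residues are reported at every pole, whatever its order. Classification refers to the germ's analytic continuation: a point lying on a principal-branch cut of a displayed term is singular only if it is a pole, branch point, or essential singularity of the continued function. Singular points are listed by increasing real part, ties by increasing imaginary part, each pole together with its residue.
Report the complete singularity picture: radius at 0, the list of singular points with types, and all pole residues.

Radius of convergence at 0: 3/5.
At 3/5: a pole of order 1; residue -3/23.

Denominator factor (α - 3/5): pole of order 1 at 3/5, modulus 3/5.
The radius of convergence is the smallest modulus among the singular points: 3/5.
At the order-1 pole 3/5 set g(α) = (α - (3/5))*f(α) = -3/23.
Simple pole: residue = g(a) at a = 3/5, which is -3/23.


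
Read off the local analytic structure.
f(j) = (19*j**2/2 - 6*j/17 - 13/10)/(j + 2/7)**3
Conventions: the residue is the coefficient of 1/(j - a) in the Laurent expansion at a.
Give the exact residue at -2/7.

The residue is 19/2.

At the order-3 pole -2/7 set g(j) = (j - (-2/7))^3*f(j) = 19*j**2/2 - 6*j/17 - 13/10.
Order-3 pole: residue = g''(a)/2; g''(-2/7) = 19, so the residue is 19/2.


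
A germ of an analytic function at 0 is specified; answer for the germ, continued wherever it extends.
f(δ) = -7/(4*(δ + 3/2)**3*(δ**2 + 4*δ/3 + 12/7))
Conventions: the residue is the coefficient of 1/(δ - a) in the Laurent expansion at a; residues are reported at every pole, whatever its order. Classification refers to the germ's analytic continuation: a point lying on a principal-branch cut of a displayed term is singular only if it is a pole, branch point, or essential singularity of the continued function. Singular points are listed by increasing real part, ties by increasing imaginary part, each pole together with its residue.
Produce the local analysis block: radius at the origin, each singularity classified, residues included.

Radius of convergence at 0: (2/7)*sqrt(21).
At -3/2: a pole of order 3; residue -56252/299475.
At (-2/3) - ((4/21)*sqrt(35))*i: a pole of order 1; residue (28126/299475) + ((53851/1197900)*sqrt(35))*i.
At (-2/3) + ((4/21)*sqrt(35))*i: a pole of order 1; residue (28126/299475) - ((53851/1197900)*sqrt(35))*i.


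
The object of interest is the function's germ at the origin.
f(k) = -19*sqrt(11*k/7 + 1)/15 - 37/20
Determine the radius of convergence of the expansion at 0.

Branch term (-19/15)*sqrt(1 - k/(-7/11)): its argument vanishes at k = -7/11, a square-root branch point, modulus 7/11.
The radius of convergence is the smallest modulus among the singular points: 7/11.

The radius of convergence is 7/11.


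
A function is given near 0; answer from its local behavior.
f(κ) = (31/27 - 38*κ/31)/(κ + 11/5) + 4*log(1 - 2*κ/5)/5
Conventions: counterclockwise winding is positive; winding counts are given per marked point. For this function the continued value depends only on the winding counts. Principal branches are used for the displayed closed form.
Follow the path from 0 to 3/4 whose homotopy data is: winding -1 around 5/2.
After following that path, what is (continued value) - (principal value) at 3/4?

Continued minus principal equals -(8/5)*pi*i.

The rational part is single-valued and drops out of the difference; each branch term changes only by its own monodromy.
(4/5)*log(1 - κ/(5/2)): each positive loop around 5/2 adds 2*pi*i to the log, so winding -1 contributes (4/5)*(-1)*2*pi*i = -(8/5)*pi*i.
Summing the contributions at κ = 3/4 gives -(8/5)*pi*i.


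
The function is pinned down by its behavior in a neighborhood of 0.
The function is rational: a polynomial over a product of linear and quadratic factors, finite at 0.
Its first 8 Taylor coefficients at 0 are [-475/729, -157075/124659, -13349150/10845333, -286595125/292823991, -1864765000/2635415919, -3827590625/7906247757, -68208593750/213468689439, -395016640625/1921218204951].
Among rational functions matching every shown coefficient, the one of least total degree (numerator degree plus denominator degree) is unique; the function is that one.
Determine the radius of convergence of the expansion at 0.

No rational of total degree below 4 reproduces all 8 coefficients; solving the [2/2] Pade equations on them gives f(κ) = (-3*κ**2/29 - 33*κ/19 - 19/9)/(κ - 9/5)**2, whose expansion matches every shown term.
Denominator factor (κ - 9/5)^2: pole of order 2 at 9/5, modulus 9/5.
The radius of convergence is the smallest modulus among the singular points: 9/5.

The radius of convergence is 9/5.


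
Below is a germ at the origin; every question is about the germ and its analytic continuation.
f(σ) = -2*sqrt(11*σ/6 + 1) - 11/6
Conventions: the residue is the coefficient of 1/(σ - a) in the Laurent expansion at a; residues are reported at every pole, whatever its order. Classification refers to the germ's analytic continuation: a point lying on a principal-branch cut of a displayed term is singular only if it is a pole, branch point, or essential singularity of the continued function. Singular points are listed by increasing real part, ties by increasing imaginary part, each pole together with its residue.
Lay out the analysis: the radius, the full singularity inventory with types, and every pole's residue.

Radius of convergence at 0: 6/11.
At -6/11: an algebraic (square-root) branch point.

Branch term (-2)*sqrt(1 - σ/(-6/11)): its argument vanishes at σ = -6/11, a square-root branch point, modulus 6/11.
The radius of convergence is the smallest modulus among the singular points: 6/11.


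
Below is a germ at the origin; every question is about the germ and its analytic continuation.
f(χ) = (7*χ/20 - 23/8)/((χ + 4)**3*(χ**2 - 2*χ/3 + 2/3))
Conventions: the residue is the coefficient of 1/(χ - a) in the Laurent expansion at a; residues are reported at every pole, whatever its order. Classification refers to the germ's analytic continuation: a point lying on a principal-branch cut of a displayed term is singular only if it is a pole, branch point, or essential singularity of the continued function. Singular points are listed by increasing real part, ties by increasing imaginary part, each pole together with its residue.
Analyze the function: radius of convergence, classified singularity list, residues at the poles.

Radius of convergence at 0: (1/3)*sqrt(6).
At -4: a pole of order 3; residue -19419/780448.
At (1/3) - ((1/3)*sqrt(5))*i: a pole of order 1; residue (19419/1560896) - ((313761/39022400)*sqrt(5))*i.
At (1/3) + ((1/3)*sqrt(5))*i: a pole of order 1; residue (19419/1560896) + ((313761/39022400)*sqrt(5))*i.


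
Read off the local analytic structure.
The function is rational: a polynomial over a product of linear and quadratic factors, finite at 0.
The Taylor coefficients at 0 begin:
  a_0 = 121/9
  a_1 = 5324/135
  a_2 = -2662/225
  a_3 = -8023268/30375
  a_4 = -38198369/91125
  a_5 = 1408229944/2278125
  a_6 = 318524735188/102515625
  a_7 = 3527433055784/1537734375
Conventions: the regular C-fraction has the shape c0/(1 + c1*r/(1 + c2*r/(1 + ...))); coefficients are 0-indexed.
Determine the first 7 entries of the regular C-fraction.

The regular C-fraction coefficients are [121/9, -44/15, 97/30, -6109/2910, -37125/592573, -730895/54981, 30545/2466].

Taylor coefficients (read off): a_0 = 121/9, a_1 = 5324/135, a_2 = -2662/225, a_3 = -8023268/30375, a_4 = -38198369/91125, a_5 = 1408229944/2278125, a_6 = 318524735188/102515625.
c0 = a_0 = 121/9. Peel one level at a time: if S = 1 + c*r/S' with S'(0) = 1, then c is the r-coefficient of S and S' = c*r/(S - 1).
S_1 = c0/f = 1 + (-44/15)*r + (2134/225)*r^2 + ...; c1 = -44/15.
S_2 = c1*r/(S_1 - 1) = 1 + (97/30)*r + (6109/900)*r^2 + ...; c2 = 97/30.
S_3 = c2*r/(S_2 - 1) = 1 + (-6109/2910)*r + (-2475/18818)*r^2 + ...; c3 = -6109/2910.
S_4 = c3*r/(S_3 - 1) = 1 + (-37125/592573)*r + (-31081875/37319881)*r^2 + ...; c4 = -37125/592573.
S_5 = c4*r/(S_4 - 1) = 1 + (-730895/54981)*r + (26675/162)*r^2 + ...; c5 = -730895/54981.
S_6 = c5*r/(S_5 - 1) = 1 + (30545/2466)*r + ...; c6 = 30545/2466.


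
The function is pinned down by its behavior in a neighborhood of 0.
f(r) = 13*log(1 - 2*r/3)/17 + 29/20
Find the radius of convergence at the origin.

The radius of convergence is 3/2.

Branch term (13/17)*log(1 - r/(3/2)): its argument vanishes at r = 3/2, a logarithmic branch point, modulus 3/2.
The radius of convergence is the smallest modulus among the singular points: 3/2.


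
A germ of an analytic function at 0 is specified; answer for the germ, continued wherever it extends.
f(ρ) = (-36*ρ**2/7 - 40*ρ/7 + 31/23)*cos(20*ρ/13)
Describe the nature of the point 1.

The point is a regular point.

There is no denominator, hence no pole anywhere.
The factor cos(20*ρ/13) is entire.
So the germ continues analytically to 1.


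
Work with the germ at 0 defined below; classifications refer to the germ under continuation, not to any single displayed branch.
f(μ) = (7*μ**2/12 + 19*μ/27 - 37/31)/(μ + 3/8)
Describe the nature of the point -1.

The point is a regular point.

Denominator factors: μ + 3/8 = -5/8 at μ = -1 — none vanishes.
So the germ continues analytically to -1.


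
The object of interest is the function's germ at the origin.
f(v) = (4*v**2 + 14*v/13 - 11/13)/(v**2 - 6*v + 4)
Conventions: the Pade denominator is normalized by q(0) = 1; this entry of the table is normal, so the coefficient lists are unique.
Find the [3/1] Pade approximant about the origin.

Taylor coefficients needed (expand at 0): a_0 = -11/52, a_1 = -5/104, a_2 = 51/52, a_3 = 617/416, a_4 = 1647/832.
Write the denominator as Q(v) = 1 + q1*v. Requiring Q*f - P = O(v^5) with deg P <= 3 kills the coefficients of v^4..v^4 in Q*f:
  v^4: a_4 + q1*a_3 = 0, i.e. 1647/832 + (617/416)*q1 = 0.
Solving this linear system: q1 = -1647/1234.
The numerator is Q*f truncated at degree 3: P0 = a_0 = -11/52; P1 = a_1 + q1*a_0 = 1879/8021; P2 = a_2 + q1*a_1 = 134103/128336; P3 = a_3 + q1*a_2 = 44701/256672.

The Pade approximant has numerator coefficients [-11/52, 1879/8021, 134103/128336, 44701/256672]; denominator coefficients [1, -1647/1234].


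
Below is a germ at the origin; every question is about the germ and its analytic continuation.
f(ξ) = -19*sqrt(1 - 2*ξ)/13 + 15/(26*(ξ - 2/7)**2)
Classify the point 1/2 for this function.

The point is an algebraic (square-root) branch point.

The term (-19/13)*sqrt(1 - ξ/(1/2)) has argument 1 - 1/2/(1/2) = 0 at 1/2: a square-root (algebraic, two-sheeted) branch point; the remaining terms are analytic or single-valued there.


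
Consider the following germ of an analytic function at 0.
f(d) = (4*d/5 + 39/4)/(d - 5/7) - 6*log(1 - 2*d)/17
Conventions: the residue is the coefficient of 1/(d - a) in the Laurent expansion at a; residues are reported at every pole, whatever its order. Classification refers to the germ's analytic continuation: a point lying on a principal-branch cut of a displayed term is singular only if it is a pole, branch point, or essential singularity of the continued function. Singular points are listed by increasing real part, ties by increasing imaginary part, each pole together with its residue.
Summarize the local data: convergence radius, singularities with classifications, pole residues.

Radius of convergence at 0: 1/2.
At 1/2: a logarithmic branch point.
At 5/7: a pole of order 1; residue 289/28.

Denominator factor (d - 5/7): pole of order 1 at 5/7, modulus 5/7.
Branch term (-6/17)*log(1 - d/(1/2)): its argument vanishes at d = 1/2, a logarithmic branch point, modulus 1/2.
The radius of convergence is the smallest modulus among the singular points: 1/2.
The branch term is analytic at 5/7 and contributes nothing to the residue; only the rational part matters.
At the order-1 pole 5/7 set g(d) = (d - (5/7))*(rational part) = 4*d/5 + 39/4.
Simple pole: residue = g(a) at a = 5/7, which is 289/28.
List the singular points by increasing real part (a conjugate pair: the negative imaginary part first).


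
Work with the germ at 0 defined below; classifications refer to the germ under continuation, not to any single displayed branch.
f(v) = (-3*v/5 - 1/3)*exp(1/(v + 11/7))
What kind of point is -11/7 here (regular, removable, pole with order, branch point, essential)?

The exponent 1/(v - (-11/7)) has a pole at -11/7, so exp(1/(v - (-11/7))) takes every nonzero value near it: an essential singularity (not a pole of any order).

The point is an essential singularity.


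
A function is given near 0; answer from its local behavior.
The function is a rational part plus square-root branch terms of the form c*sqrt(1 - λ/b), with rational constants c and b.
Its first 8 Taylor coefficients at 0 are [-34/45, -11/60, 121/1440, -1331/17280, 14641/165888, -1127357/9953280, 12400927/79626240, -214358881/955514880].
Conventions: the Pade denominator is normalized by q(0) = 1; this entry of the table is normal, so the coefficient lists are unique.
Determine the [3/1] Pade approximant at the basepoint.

The Pade approximant has numerator coefficients [-34/45, -1133/1080, -121/960, 1331/69120]; denominator coefficients [1, 55/48].

Taylor coefficients needed (read off): a_0 = -34/45, a_1 = -11/60, a_2 = 121/1440, a_3 = -1331/17280, a_4 = 14641/165888.
Write the denominator as Q(λ) = 1 + q1*λ. Requiring Q*f - P = O(λ^5) with deg P <= 3 kills the coefficients of λ^4..λ^4 in Q*f:
  λ^4: a_4 + q1*a_3 = 0, i.e. 14641/165888 + (-1331/17280)*q1 = 0.
Solving this linear system: q1 = 55/48.
The numerator is Q*f truncated at degree 3: P0 = a_0 = -34/45; P1 = a_1 + q1*a_0 = -1133/1080; P2 = a_2 + q1*a_1 = -121/960; P3 = a_3 + q1*a_2 = 1331/69120.


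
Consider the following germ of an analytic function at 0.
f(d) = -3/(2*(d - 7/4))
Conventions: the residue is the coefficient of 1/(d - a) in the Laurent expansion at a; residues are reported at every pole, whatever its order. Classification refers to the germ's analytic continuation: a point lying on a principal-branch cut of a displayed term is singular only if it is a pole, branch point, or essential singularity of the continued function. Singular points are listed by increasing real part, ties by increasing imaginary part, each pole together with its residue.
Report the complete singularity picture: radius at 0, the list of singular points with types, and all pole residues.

Radius of convergence at 0: 7/4.
At 7/4: a pole of order 1; residue -3/2.

Denominator factor (d - 7/4): pole of order 1 at 7/4, modulus 7/4.
The radius of convergence is the smallest modulus among the singular points: 7/4.
At the order-1 pole 7/4 set g(d) = (d - (7/4))*f(d) = -3/2.
Simple pole: residue = g(a) at a = 7/4, which is -3/2.


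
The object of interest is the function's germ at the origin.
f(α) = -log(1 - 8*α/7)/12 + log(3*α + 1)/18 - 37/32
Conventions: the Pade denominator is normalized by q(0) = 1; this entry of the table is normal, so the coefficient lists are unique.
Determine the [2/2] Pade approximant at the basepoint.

Taylor coefficients needed (expand at 0): a_0 = -37/32, a_1 = 11/42, a_2 = -115/588, a_3 = 3343/6174, a_4 = -62779/57624.
Write the denominator as Q(α) = 1 + q1*α + q2*α^2. Requiring Q*f - P = O(α^5) with deg P <= 2 kills the coefficients of α^3..α^4 in Q*f:
  α^3: a_3 + q1*a_2 + q2*a_1 = 0, i.e. 3343/6174 + (-115/588)*q1 + (11/42)*q2 = 0.
  α^4: a_4 + q1*a_3 + q2*a_2 = 0, i.e. -62779/57624 + (3343/6174)*q1 + (-115/588)*q2 = 0.
Solving this linear system: q1 = 1302817/751919, q2 = -24428927/31580598.
The numerator is Q*f truncated at degree 2: P0 = a_0 = -37/32; P1 = a_1 + q1*a_0 = -17958185/10312032; P2 = a_2 + q1*a_1 + q2*a_0 = 1164814603/1010579136.

The Pade approximant has numerator coefficients [-37/32, -17958185/10312032, 1164814603/1010579136]; denominator coefficients [1, 1302817/751919, -24428927/31580598].


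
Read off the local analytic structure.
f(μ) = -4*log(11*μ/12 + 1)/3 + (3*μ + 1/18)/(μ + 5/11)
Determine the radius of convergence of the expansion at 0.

Denominator factor (μ + 5/11): pole of order 1 at -5/11, modulus 5/11.
Branch term (-4/3)*log(1 - μ/(-12/11)): its argument vanishes at μ = -12/11, a logarithmic branch point, modulus 12/11.
The radius of convergence is the smallest modulus among the singular points: 5/11.

The radius of convergence is 5/11.


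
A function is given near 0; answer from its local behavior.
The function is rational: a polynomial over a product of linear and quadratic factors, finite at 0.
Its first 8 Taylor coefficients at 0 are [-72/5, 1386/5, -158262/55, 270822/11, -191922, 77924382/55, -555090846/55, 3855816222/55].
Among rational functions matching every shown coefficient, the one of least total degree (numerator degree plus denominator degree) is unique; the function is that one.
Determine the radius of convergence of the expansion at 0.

No rational of total degree below 5 reproduces all 8 coefficients; solving the [2/3] Pade equations on them gives f(β) = (32*β**2/33 + 5*β/2 - 2/5)/((β + 1/6)**2*(β + 1)), whose expansion matches every shown term.
Denominator factor (β + 1): pole of order 1 at -1, modulus 1.
Denominator factor (β + 1/6)^2: pole of order 2 at -1/6, modulus 1/6.
The radius of convergence is the smallest modulus among the singular points: 1/6.

The radius of convergence is 1/6.


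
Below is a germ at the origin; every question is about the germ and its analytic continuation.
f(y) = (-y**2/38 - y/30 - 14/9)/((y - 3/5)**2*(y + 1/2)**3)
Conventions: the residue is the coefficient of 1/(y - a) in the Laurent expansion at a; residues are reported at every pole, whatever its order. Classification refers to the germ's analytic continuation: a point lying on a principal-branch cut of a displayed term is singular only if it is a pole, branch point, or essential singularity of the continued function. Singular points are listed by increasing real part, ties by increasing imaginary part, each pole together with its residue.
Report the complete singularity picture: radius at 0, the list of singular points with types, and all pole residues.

Radius of convergence at 0: 1/2.
At -1/2: a pole of order 3; residue -80900/25289.
At 3/5: a pole of order 2; residue 80900/25289.

Denominator factor (y + 1/2)^3: pole of order 3 at -1/2, modulus 1/2.
Denominator factor (y - 3/5)^2: pole of order 2 at 3/5, modulus 3/5.
The radius of convergence is the smallest modulus among the singular points: 1/2.
At the order-3 pole -1/2 set g(y) = (y - (-1/2))^3*f(y) = (-y**2/38 - y/30 - 14/9)/(y - 3/5)**2.
Order-3 pole: residue = g''(a)/2; g''(-1/2) = -161800/25289, so the residue is -80900/25289.
At the order-2 pole 3/5 set g(y) = (y - (3/5))^2*f(y) = (-y**2/38 - y/30 - 14/9)/(y + 1/2)**3.
Order-2 pole: residue = g'(a); g'(3/5) = 80900/25289, so the residue is 80900/25289.
List the singular points by increasing real part (a conjugate pair: the negative imaginary part first).


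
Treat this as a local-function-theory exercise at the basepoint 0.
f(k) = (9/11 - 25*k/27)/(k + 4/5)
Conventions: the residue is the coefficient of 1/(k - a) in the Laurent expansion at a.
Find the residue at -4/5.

At the order-1 pole -4/5 set g(k) = (k - (-4/5))*f(k) = 9/11 - 25*k/27.
Simple pole: residue = g(a) at a = -4/5, which is 463/297.

The residue is 463/297.


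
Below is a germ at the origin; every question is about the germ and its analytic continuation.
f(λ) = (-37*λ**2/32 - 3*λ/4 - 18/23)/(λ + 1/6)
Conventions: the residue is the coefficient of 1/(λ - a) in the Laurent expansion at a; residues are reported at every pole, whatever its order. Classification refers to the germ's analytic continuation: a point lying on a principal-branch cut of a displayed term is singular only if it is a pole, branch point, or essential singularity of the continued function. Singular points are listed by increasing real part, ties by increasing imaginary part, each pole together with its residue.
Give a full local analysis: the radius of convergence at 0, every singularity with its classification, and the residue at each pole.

Radius of convergence at 0: 1/6.
At -1/6: a pole of order 1; residue -18275/26496.

Denominator factor (λ + 1/6): pole of order 1 at -1/6, modulus 1/6.
The radius of convergence is the smallest modulus among the singular points: 1/6.
At the order-1 pole -1/6 set g(λ) = (λ - (-1/6))*f(λ) = -37*λ**2/32 - 3*λ/4 - 18/23.
Simple pole: residue = g(a) at a = -1/6, which is -18275/26496.


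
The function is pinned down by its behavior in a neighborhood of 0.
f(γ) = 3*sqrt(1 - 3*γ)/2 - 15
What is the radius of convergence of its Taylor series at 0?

The radius of convergence is 1/3.

Branch term (3/2)*sqrt(1 - γ/(1/3)): its argument vanishes at γ = 1/3, a square-root branch point, modulus 1/3.
The radius of convergence is the smallest modulus among the singular points: 1/3.


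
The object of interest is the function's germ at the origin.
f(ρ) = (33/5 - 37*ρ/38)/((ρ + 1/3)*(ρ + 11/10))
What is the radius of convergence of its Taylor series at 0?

Denominator factor (ρ + 1/3): pole of order 1 at -1/3, modulus 1/3.
Denominator factor (ρ + 11/10): pole of order 1 at -11/10, modulus 11/10.
The radius of convergence is the smallest modulus among the singular points: 1/3.

The radius of convergence is 1/3.


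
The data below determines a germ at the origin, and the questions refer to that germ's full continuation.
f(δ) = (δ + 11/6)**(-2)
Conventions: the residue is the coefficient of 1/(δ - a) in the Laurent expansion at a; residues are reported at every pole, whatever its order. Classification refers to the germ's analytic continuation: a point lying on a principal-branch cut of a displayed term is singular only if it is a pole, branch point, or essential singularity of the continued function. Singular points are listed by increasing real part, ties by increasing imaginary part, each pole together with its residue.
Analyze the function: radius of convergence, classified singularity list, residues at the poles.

Denominator factor (δ + 11/6)^2: pole of order 2 at -11/6, modulus 11/6.
The radius of convergence is the smallest modulus among the singular points: 11/6.
At the order-2 pole -11/6 set g(δ) = (δ - (-11/6))^2*f(δ) = 1.
Order-2 pole: residue = g'(a); g'(-11/6) = 0, so the residue is 0.

Radius of convergence at 0: 11/6.
At -11/6: a pole of order 2; residue 0.


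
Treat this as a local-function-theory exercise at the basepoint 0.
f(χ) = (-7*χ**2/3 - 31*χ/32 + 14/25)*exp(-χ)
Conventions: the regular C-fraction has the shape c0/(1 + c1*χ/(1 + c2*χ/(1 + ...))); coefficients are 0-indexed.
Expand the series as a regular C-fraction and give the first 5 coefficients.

The regular C-fraction coefficients are [14/25, 1223/448, -5653331/1643712, 9961253344/20742071439, 791475702823/712189679387].

Taylor coefficients (expand at 0): a_0 = 14/25, a_1 = -1223/800, a_2 = -2603/2400, a_3 = 2809/1600, a_4 = -1571/1600.
c0 = a_0 = 14/25. Peel one level at a time: if S = 1 + c*χ/S' with S'(0) = 1, then c is the χ-coefficient of S and S' = c*χ/(S - 1).
S_1 = c0/f = 1 + (1223/448)*χ + (5653331/602112)*χ^2 + ...; c1 = 1223/448.
S_2 = c1*χ/(S_1 - 1) = 1 + (-5653331/1643712)*χ + (44469881/26923122)*χ^2 + ...; c2 = -5653331/1643712.
S_3 = c2*χ/(S_2 - 1) = 1 + (9961253344/20742071439)*χ + (-51172172341472/95880454186683)*χ^2 + ...; c3 = 9961253344/20742071439.
S_4 = c3*χ/(S_3 - 1) = 1 + (791475702823/712189679387)*χ + ...; c4 = 791475702823/712189679387.


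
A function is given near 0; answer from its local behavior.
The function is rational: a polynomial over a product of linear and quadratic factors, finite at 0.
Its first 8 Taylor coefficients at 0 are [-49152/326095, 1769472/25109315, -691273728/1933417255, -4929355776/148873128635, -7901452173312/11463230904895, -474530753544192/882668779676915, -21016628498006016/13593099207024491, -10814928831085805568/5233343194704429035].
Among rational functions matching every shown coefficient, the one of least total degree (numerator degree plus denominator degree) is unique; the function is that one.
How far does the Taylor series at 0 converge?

No rational of total degree below 4 reproduces all 8 coefficients; solving the [0/4] Pade equations on them gives f(τ) = 8/(35*(τ - 7/12)*(τ + 11/8)**3), whose expansion matches every shown term.
Denominator factor (τ + 11/8)^3: pole of order 3 at -11/8, modulus 11/8.
Denominator factor (τ - 7/12): pole of order 1 at 7/12, modulus 7/12.
The radius of convergence is the smallest modulus among the singular points: 7/12.

The radius of convergence is 7/12.


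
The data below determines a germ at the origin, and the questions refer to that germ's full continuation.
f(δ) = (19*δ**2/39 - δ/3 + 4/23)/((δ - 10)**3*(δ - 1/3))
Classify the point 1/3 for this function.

The point is a pole of order 1.

The denominator factor δ - 1/3 vanishes at 1/3 and appears to the power 1; the numerator there equals 944/8073, nonzero, and no other factor vanishes.
Hence a pole whose order is the multiplicity, 1.


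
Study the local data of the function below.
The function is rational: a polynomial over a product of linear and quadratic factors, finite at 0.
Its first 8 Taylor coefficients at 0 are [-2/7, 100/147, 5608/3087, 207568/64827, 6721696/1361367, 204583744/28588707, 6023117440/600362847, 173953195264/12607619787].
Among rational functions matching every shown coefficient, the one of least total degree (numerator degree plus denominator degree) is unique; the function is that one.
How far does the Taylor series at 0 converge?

No rational of total degree below 3 reproduces all 8 coefficients; solving the [1/2] Pade equations on them gives f(μ) = (8*μ/7 - 1/4)/((μ - 7/6)*(μ - 3/4)), whose expansion matches every shown term.
Denominator factor (μ - 7/6): pole of order 1 at 7/6, modulus 7/6.
Denominator factor (μ - 3/4): pole of order 1 at 3/4, modulus 3/4.
The radius of convergence is the smallest modulus among the singular points: 3/4.

The radius of convergence is 3/4.


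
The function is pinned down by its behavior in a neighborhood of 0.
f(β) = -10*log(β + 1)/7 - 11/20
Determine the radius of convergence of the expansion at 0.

The radius of convergence is 1.

Branch term (-10/7)*log(1 - β/(-1)): its argument vanishes at β = -1, a logarithmic branch point, modulus 1.
The radius of convergence is the smallest modulus among the singular points: 1.


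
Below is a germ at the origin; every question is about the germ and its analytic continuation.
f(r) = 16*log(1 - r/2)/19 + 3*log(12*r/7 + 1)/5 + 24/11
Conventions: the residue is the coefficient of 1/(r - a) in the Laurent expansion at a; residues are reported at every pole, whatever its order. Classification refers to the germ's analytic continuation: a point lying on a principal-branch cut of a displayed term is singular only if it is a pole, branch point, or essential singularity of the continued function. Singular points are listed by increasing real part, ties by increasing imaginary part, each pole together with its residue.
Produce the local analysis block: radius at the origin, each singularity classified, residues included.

Radius of convergence at 0: 7/12.
At -7/12: a logarithmic branch point.
At 2: a logarithmic branch point.

Branch term (16/19)*log(1 - r/(2)): its argument vanishes at r = 2, a logarithmic branch point, modulus 2.
Branch term (3/5)*log(1 - r/(-7/12)): its argument vanishes at r = -7/12, a logarithmic branch point, modulus 7/12.
The radius of convergence is the smallest modulus among the singular points: 7/12.
List the singular points by increasing real part (a conjugate pair: the negative imaginary part first).


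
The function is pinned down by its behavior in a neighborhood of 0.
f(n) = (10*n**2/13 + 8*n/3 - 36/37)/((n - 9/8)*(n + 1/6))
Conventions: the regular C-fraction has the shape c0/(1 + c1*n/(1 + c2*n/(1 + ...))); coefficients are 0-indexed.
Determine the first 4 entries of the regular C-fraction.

The regular C-fraction coefficients are [192/37, 212/27, -321785/148824, -334942857/354735784].

Taylor coefficients (expand at 0): a_0 = 192/37, a_1 = -13568/333, a_2 = 9032096/38961, a_3 = -491674304/350649.
c0 = a_0 = 192/37. Peel one level at a time: if S = 1 + c*n/S' with S'(0) = 1, then c is the n-coefficient of S and S' = c*n/(S - 1).
S_1 = c0/f = 1 + (212/27)*n + (321785/18954)*n^2 + ...; c1 = 212/27.
S_2 = c1*n/(S_1 - 1) = 1 + (-321785/148824)*n + (-62026455/30382144)*n^2 + ...; c2 = -321785/148824.
S_3 = c2*n/(S_2 - 1) = 1 + (-334942857/354735784)*n + ...; c3 = -334942857/354735784.


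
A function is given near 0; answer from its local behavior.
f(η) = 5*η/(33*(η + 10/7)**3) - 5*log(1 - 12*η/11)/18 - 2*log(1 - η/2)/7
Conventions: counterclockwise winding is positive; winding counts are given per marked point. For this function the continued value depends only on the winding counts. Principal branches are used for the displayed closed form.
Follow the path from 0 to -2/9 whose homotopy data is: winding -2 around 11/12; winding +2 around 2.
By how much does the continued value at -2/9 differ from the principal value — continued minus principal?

The rational part is single-valued and drops out of the difference; each branch term changes only by its own monodromy.
(-2/7)*log(1 - η/(2)): each positive loop around 2 adds 2*pi*i to the log, so winding +2 contributes (-2/7)*(2)*2*pi*i = -(8/7)*pi*i.
(-5/18)*log(1 - η/(11/12)): each positive loop around 11/12 adds 2*pi*i to the log, so winding -2 contributes (-5/18)*(-2)*2*pi*i = (10/9)*pi*i.
Summing the contributions at η = -2/9 gives -(2/63)*pi*i.

Continued minus principal equals -(2/63)*pi*i.


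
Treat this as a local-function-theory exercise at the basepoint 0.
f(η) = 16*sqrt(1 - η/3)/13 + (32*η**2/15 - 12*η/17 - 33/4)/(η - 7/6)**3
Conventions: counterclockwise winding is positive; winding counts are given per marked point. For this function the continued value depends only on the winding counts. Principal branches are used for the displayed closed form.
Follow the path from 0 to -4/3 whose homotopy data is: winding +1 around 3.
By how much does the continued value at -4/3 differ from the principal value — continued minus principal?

The rational part is single-valued and drops out of the difference; each branch term changes only by its own monodromy.
(16/13)*sqrt(1 - η/(3)): winding +1 is odd, the square root flips sign, contributing -2*(16/13)*sqrt(1 - (-4/3)/(3)) = -2*(16/13)*sqrt(13/9) = -(32/39)*sqrt(13).
Summing the contributions at η = -4/3 gives -(32/39)*sqrt(13).

Continued minus principal equals -(32/39)*sqrt(13).


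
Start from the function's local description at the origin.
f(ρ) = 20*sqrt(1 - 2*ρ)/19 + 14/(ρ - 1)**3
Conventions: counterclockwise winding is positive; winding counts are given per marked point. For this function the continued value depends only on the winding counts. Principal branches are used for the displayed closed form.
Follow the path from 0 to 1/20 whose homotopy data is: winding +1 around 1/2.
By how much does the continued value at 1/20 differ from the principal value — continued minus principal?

The rational part is single-valued and drops out of the difference; each branch term changes only by its own monodromy.
(20/19)*sqrt(1 - ρ/(1/2)): winding +1 is odd, the square root flips sign, contributing -2*(20/19)*sqrt(1 - (1/20)/(1/2)) = -2*(20/19)*sqrt(9/10) = -(12/19)*sqrt(10).
Summing the contributions at ρ = 1/20 gives -(12/19)*sqrt(10).

Continued minus principal equals -(12/19)*sqrt(10).


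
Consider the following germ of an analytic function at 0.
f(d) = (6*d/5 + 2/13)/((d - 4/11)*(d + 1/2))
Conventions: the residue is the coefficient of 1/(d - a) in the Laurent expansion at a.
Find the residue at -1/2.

At the order-1 pole -1/2 set g(d) = (d - (-1/2))*f(d) = (6*d/5 + 2/13)/(d - 4/11).
Simple pole: residue = g(a) at a = -1/2, which is 638/1235.

The residue is 638/1235.


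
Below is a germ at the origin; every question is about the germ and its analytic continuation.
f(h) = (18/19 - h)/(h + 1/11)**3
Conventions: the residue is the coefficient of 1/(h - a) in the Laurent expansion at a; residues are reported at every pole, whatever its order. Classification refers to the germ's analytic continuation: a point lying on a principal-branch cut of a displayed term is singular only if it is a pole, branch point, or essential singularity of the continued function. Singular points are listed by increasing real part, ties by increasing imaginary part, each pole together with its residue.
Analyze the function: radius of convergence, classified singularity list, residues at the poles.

Radius of convergence at 0: 1/11.
At -1/11: a pole of order 3; residue 0.

Denominator factor (h + 1/11)^3: pole of order 3 at -1/11, modulus 1/11.
The radius of convergence is the smallest modulus among the singular points: 1/11.
At the order-3 pole -1/11 set g(h) = (h - (-1/11))^3*f(h) = 18/19 - h.
Order-3 pole: residue = g''(a)/2; g''(-1/11) = 0, so the residue is 0.


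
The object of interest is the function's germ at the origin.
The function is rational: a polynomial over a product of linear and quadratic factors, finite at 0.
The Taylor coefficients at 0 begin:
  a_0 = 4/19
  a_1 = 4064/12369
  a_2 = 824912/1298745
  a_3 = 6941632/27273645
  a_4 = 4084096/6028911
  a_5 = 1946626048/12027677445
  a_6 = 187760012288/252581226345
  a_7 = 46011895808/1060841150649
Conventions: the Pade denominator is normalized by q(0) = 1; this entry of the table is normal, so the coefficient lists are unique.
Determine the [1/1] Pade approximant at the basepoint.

The Pade approximant has numerator coefficients [4/19, -205298/2618105]; denominator coefficients [1, -51557/26670].

Taylor coefficients needed (read off): a_0 = 4/19, a_1 = 4064/12369, a_2 = 824912/1298745.
Write the denominator as Q(κ) = 1 + q1*κ. Requiring Q*f - P = O(κ^3) with deg P <= 1 kills the coefficients of κ^2..κ^2 in Q*f:
  κ^2: a_2 + q1*a_1 = 0, i.e. 824912/1298745 + (4064/12369)*q1 = 0.
Solving this linear system: q1 = -51557/26670.
The numerator is Q*f truncated at degree 1: P0 = a_0 = 4/19; P1 = a_1 + q1*a_0 = -205298/2618105.


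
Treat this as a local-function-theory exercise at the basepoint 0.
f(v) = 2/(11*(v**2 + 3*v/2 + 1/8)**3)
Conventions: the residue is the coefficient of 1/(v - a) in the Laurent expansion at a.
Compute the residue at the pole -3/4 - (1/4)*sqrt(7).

The factor v**2 + 3*v/2 + 1/8 splits as (v - a)(v - a') with a = -3/4 - (1/4)*sqrt(7), a' = -3/4 + (1/4)*sqrt(7). At the order-3 pole a set g(v) = (v - a)^3*f(v) = [2/11] / (v - a')^3.
Order-3 pole: residue = g''(a)/2; g''(-3/4 - (1/4)*sqrt(7)) = -(768/3773)*sqrt(7), so the residue is -(384/3773)*sqrt(7).

The residue is -(384/3773)*sqrt(7).


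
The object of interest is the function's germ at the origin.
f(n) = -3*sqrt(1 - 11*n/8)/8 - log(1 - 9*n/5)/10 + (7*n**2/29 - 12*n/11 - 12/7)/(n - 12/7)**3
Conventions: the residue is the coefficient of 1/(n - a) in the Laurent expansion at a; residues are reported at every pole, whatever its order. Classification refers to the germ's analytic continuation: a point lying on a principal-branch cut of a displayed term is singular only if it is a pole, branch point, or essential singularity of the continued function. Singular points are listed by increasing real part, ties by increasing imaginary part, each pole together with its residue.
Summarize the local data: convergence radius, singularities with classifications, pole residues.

Radius of convergence at 0: 5/9.
At 5/9: a logarithmic branch point.
At 8/11: an algebraic (square-root) branch point.
At 12/7: a pole of order 3; residue 7/29.

Denominator factor (n - 12/7)^3: pole of order 3 at 12/7, modulus 12/7.
Branch term (-1/10)*log(1 - n/(5/9)): its argument vanishes at n = 5/9, a logarithmic branch point, modulus 5/9.
Branch term (-3/8)*sqrt(1 - n/(8/11)): its argument vanishes at n = 8/11, a square-root branch point, modulus 8/11.
The radius of convergence is the smallest modulus among the singular points: 5/9.
The branch terms are analytic at 12/7 and contribute nothing to the residue; only the rational part matters.
At the order-3 pole 12/7 set g(n) = (n - (12/7))^3*(rational part) = 7*n**2/29 - 12*n/11 - 12/7.
Order-3 pole: residue = g''(a)/2; g''(12/7) = 14/29, so the residue is 7/29.
List the singular points by increasing real part (a conjugate pair: the negative imaginary part first).
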